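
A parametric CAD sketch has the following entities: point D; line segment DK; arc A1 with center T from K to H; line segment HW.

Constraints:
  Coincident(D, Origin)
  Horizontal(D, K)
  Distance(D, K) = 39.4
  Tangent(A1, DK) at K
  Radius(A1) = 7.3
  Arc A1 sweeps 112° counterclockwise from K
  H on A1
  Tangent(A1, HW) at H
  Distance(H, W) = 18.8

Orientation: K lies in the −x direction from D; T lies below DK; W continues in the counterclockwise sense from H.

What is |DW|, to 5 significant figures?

47.804

D is at the origin; DK is horizontal with |DK| = 39.4 and K on the −x side, so K = (-39.400, 0.0000). A1 meets DK tangentially, so TK is at right angles to DK, so T = K + (0, -7.3) = (-39.400, -7.3000). On A1, K sits at bearing 90° from T; a 112° counterclockwise sweep puts H at bearing 202°, so H = T + 7.3·(cos 202°, sin 202°) = (-46.168, -10.035). Tangency of A1 to HW means the radius TH is perpendicular to HW, so HW runs along (−sin 202°, cos 202°); with |HW| = 18.8, W = (-39.126, -27.466). Then |DW| = |W − D| = 47.804.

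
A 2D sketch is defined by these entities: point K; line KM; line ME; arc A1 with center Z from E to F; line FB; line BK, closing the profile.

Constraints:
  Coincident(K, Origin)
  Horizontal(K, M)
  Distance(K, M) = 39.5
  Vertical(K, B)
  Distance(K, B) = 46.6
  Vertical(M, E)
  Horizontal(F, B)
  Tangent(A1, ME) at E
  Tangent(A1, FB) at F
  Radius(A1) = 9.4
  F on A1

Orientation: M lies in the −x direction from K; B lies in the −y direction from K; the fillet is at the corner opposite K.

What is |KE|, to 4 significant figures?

54.26

The virtual corner opposite K is at (-39.50, -46.60). A1 meets ME tangentially, so ZE is at right angles to ME and since A1 is tangent to FB there, ZF ⟂ FB, with radius 9.4, so the center Z sits 9.4 in from both sides at Z = (-30.10, -37.20). That places the tangent points at E = (-39.50, -37.20) on ME and F = (-30.10, -46.60) on FB. Then |KE| = |E − K| = 54.26.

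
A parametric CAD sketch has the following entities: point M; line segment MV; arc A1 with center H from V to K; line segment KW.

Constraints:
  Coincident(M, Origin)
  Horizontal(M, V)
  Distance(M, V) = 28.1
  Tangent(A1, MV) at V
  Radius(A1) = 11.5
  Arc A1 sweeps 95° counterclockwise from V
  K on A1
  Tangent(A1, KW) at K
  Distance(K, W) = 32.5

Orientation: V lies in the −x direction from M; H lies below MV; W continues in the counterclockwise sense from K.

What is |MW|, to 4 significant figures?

57.99

On A1, V sits at bearing 90° from H; a 95° counterclockwise sweep puts K at bearing 185°, so K = H + 11.5·(cos 185°, sin 185°) = (-39.56, -12.50). Tangency of A1 to KW means the radius HK is perpendicular to KW, so KW runs along (−sin 185°, cos 185°); with |KW| = 32.5, W = (-36.72, -44.88). Then |MW| = |W − M| = 57.99.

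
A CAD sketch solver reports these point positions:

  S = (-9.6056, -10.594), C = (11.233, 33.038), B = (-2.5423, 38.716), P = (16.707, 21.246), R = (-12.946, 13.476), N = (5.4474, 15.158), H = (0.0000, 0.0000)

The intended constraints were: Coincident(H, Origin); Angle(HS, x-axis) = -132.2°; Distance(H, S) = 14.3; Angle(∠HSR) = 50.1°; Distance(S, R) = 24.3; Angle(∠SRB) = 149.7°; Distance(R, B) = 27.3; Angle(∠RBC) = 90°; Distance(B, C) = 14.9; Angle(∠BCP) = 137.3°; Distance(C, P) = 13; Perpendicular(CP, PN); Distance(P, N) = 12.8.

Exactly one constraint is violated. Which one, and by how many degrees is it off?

Perpendicular(CP, PN) — off by 3.50°.

H = (0.00, 0.00) ✓; HS at -132.2° ✓; |HS| = 14.30 ✓; ∠HSR = 50.10° ✓; |SR| = 24.30 ✓; ∠SRB = 149.7° ✓; |RB| = 27.30 ✓; ∠RBC = 90.00° ✓; |BC| = 14.90 ✓; ∠BCP = 137.3° ✓; |CP| = 13.00 ✓; ∠(CP, PN) = 86.50° ✗; |PN| = 12.80 ✓.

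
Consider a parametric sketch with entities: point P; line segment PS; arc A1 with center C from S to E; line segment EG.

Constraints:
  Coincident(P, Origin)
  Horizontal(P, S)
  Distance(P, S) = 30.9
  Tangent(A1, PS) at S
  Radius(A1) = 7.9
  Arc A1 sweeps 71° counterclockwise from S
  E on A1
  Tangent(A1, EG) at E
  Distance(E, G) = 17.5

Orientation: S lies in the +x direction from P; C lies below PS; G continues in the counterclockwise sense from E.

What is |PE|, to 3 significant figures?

24.0

P is at the origin; P and S share the same y with |PS| = 30.9 and S on the +x side, so S = (30.9, 0.00). Since A1 is tangent to PS there, CS ⟂ PS, so C = S + (0, -7.9) = (30.9, -7.90). On A1, S sits at bearing 90° from C; a 71° counterclockwise sweep puts E at bearing 161°, so E = C + 7.9·(cos 161°, sin 161°) = (23.4, -5.33). Then |PE| = |E − P| = 24.0.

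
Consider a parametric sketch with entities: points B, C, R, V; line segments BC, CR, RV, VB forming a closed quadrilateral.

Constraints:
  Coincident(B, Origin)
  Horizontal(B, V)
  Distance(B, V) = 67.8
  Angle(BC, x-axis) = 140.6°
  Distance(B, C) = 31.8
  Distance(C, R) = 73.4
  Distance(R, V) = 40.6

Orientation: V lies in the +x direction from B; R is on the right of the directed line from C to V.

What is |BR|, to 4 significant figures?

41.68

Checks: |CR| = 73.40 ✓; |RV| = 40.60 ✓.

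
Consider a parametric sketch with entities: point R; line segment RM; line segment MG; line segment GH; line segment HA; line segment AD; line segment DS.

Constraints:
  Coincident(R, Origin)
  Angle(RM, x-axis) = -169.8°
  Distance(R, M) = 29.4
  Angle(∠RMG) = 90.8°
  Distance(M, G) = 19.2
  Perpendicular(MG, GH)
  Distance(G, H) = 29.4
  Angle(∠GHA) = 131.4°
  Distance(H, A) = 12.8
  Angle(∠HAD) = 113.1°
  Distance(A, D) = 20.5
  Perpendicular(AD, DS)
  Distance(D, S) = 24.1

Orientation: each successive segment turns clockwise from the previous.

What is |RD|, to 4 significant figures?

8.501

R is at the origin; RM runs at -169.8° with length 29.4, so M = (-28.94, -5.206). ∠RMG = 90.8° gives MG at 101.0° from the x-axis; with |MG| = 19.2, G = (-32.60, 13.64). MG is perpendicular to GH, so GH runs at 11.00°; with |GH| = 29.4, H = (-3.739, 19.25). ∠GHA = 131.4° gives HA at -37.60° from the x-axis; with |HA| = 12.8, A = (6.402, 11.44). ∠HAD = 113.1° gives AD at -104.5° from the x-axis; with |AD| = 20.5, D = (1.269, -8.406). Then |RD| = |D − R| = 8.501.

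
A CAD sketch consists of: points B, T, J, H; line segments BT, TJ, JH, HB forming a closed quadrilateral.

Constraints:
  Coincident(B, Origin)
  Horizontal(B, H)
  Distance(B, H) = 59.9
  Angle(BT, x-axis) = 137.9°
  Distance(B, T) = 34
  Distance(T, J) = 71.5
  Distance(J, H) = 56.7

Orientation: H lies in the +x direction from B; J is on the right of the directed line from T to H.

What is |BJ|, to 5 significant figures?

39.083

Checks: |TJ| = 71.50 ✓; |JH| = 56.70 ✓.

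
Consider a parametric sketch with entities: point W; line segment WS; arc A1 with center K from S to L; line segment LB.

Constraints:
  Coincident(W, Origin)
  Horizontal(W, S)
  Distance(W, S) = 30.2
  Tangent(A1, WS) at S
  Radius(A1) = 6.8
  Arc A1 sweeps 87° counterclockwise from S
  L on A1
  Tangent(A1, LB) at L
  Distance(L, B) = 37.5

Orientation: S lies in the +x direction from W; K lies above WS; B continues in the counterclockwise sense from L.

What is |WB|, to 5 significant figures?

58.685

On A1, S sits at bearing -90° from K; an 87° counterclockwise sweep puts L at bearing -3°, so L = K + 6.8·(cos -3°, sin -3°) = (36.991, 6.4441). Since A1 is tangent to LB there, KL ⟂ LB, so LB runs along (−sin -3°, cos -3°); with |LB| = 37.5, B = (38.953, 43.893). Then |WB| = |B − W| = 58.685.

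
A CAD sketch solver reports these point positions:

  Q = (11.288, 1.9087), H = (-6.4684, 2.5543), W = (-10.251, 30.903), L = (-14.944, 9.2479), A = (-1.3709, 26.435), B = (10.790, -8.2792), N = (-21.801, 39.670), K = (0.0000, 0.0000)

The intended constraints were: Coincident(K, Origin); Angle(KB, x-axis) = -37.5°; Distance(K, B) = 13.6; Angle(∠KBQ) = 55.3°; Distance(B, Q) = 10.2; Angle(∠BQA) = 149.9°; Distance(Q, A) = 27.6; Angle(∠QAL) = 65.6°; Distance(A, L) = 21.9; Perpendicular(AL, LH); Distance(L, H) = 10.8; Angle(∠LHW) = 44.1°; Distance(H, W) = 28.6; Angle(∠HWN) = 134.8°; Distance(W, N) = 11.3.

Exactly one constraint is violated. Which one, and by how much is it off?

Distance(W, N) = 11.3 — off by 3.20.

K = (0.00, 0.00) ✓; KB at -37.50° ✓; |KB| = 13.60 ✓; ∠KBQ = 55.30° ✓; |BQ| = 10.20 ✓; ∠BQA = 149.9° ✓; |QA| = 27.60 ✓; ∠QAL = 65.60° ✓; |AL| = 21.90 ✓; ∠(AL, LH) = 90.00° ✓; |LH| = 10.80 ✓; ∠LHW = 44.10° ✓; |HW| = 28.60 ✓; ∠HWN = 134.8° ✓; |WN| = 14.50 ✗.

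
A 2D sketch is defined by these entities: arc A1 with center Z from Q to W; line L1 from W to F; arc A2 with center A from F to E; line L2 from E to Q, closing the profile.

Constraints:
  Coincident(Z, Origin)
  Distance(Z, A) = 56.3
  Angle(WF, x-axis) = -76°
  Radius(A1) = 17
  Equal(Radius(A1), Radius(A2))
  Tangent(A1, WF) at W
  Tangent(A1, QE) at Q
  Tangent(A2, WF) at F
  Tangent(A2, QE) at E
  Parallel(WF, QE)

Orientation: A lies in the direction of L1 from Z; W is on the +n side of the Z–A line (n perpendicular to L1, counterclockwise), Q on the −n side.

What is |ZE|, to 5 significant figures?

58.811

The slot axis is L1's direction at -76.0°, so u = (cos -76.0°, sin -76.0°) = (0.24192, -0.97030) and n = (−sin -76.0°, cos -76.0°) = (0.97030, 0.24192). Z is at the origin and A lies 56.3 along u from Z, so A = 56.3·u = (13.620, -54.628). Tangency of A1 to both parallel lines with radius 17.0 puts W and Q at Z ± 17.0·n: W = (16.495, 4.1127), Q = (-16.495, -4.1127). Equal radii place F and E the same way about A: F = A + 17.0·n = (30.115, -50.515), E = A − 17.0·n = (-2.8748, -58.740). Then |ZE| = |E − Z| = 58.811.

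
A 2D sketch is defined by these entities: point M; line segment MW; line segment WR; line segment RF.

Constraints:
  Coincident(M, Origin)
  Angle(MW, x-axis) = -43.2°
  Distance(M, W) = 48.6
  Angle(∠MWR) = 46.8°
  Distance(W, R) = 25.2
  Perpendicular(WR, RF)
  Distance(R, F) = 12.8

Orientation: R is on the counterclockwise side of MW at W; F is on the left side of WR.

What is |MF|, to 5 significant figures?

24.024

∠MWR = 46.8°, so WR runs at -43.2° + (180° − 46.8°) = 90.000° from the x-axis; with |WR| = 25.2, R = W + 25.2·(cos 90.000°, sin 90.000°) = (35.428, -8.0690). WR is perpendicular to RF; with |RF| = 12.8 on the left of WR, F = R + 12.8·(-1.0000, 2.8328e-16) = (22.628, -8.0690). Then |MF| = |F − M| = 24.024.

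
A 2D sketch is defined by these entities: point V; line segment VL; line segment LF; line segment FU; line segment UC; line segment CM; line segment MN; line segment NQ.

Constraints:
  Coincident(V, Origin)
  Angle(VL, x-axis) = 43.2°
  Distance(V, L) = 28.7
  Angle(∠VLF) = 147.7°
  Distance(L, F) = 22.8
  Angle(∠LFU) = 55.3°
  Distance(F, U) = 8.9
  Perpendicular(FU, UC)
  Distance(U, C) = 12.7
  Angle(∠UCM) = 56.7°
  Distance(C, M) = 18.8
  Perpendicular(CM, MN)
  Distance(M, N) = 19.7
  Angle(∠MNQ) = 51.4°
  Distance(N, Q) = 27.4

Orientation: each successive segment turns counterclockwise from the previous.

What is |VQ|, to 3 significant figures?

32.4

V is at the origin; VL runs at 43.2° with length 28.7, so L = (20.9, 19.6). ∠VLF = 147.7° gives LF at 75.5° from the x-axis; with |LF| = 22.8, F = (26.6, 41.7). ∠LFU = 55.3° gives FU at -160° from the x-axis; with |FU| = 8.9, U = (18.3, 38.6). The perpendicularity gives UC at right angles to FU, so UC runs at -69.8°; with |UC| = 12.7, C = (22.7, 26.7). ∠UCM = 56.7° gives CM at 53.5° from the x-axis; with |CM| = 18.8, M = (33.8, 41.8). The perpendicularity gives MN at right angles to CM, so MN runs at 144°; with |MN| = 19.7, N = (18.0, 53.6). ∠MNQ = 51.4° gives NQ at -87.9° from the x-axis; with |NQ| = 27.4, Q = (19.0, 26.2). Then |VQ| = |Q − V| = 32.4.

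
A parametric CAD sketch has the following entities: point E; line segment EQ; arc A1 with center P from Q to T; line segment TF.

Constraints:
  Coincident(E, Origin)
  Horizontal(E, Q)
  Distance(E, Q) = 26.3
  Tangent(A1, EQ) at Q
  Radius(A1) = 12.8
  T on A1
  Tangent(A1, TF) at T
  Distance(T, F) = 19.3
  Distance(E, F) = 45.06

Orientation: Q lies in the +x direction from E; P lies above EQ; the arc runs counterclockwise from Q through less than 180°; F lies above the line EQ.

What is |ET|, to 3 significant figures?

42.0

Checks: ∠(PQ, QE) = 90.00° ✓; |PT| = 12.80 ✓; ∠(PT, TF) = 90.00° ✓; |TF| = 19.30 ✓; |EF| = 45.06 ✓.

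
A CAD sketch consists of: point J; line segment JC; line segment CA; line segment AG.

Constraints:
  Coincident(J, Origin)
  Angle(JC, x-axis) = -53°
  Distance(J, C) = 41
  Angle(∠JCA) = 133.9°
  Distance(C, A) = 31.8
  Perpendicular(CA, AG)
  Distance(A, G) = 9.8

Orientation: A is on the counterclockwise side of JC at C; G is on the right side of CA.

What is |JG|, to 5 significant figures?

71.940

J is at the origin; JC runs at -53.0° with length 41.0, so C = 41.0·(cos -53.0°, sin -53.0°) = (24.674, -32.744). ∠JCA = 133.9°, so CA runs at -53.0° + (180° − 133.9°) = -6.9000° from the x-axis; with |CA| = 31.8, A = C + 31.8·(cos -6.9000°, sin -6.9000°) = (56.244, -36.564). CA is perpendicular to AG; with |AG| = 9.8 on the right of CA, G = A + 9.8·(-0.12014, -0.99276) = (55.067, -46.293). Then |JG| = |G − J| = 71.940.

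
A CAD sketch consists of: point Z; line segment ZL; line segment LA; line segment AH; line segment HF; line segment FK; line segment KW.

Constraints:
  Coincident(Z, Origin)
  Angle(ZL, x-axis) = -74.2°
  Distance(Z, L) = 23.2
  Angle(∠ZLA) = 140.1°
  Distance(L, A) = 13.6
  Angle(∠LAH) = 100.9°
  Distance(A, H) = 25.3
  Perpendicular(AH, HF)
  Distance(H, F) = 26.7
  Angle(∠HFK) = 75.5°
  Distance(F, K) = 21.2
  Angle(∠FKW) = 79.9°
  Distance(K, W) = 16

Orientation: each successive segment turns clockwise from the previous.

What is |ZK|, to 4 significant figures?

12.86

AH is perpendicular to HF, so HF runs at 76.80°; with |HF| = 26.7, F = (-17.77, -2.966). ∠HFK = 75.5° gives FK at -27.70° from the x-axis; with |FK| = 21.2, K = (0.9994, -12.82). Then |ZK| = |K − Z| = 12.86.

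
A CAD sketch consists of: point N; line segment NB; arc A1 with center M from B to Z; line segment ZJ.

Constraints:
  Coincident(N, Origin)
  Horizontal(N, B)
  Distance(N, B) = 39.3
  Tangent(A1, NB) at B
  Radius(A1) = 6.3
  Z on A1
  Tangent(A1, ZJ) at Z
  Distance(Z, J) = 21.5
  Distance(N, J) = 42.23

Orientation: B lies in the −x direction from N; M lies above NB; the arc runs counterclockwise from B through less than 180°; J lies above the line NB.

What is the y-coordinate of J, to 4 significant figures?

27.50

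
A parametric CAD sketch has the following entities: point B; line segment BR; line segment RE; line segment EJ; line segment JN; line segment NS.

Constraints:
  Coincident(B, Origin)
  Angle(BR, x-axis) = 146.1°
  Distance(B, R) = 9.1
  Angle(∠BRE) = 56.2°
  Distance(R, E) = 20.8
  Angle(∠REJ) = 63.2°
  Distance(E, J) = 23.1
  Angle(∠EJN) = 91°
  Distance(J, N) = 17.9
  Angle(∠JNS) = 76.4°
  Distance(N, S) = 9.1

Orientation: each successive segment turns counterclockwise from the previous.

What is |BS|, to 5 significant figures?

5.3189

B is at the origin; BR runs at 146.1° with length 9.1, so R = (-7.5531, 5.0755). ∠BRE = 56.2° gives RE at -90.100° from the x-axis; with |RE| = 20.8, E = (-7.5894, -15.724). ∠REJ = 63.2° gives EJ at 26.700° from the x-axis; with |EJ| = 23.1, J = (13.047, -5.3452). ∠EJN = 91.0° gives JN at 115.70° from the x-axis; with |JN| = 17.9, N = (5.2850, 10.784). ∠JNS = 76.4° gives NS at -140.70° from the x-axis; with |NS| = 9.1, S = (-1.7570, 5.0203). Then |BS| = |S − B| = 5.3189.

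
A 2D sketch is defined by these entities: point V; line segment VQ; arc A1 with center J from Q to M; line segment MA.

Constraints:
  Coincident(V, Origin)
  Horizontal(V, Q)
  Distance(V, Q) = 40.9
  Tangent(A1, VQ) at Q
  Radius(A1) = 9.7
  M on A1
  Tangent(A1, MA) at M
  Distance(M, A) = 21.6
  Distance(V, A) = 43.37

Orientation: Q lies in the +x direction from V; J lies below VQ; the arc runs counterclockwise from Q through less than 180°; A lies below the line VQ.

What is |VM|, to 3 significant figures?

32.6

Checks: ∠(JQ, QV) = 90.00° ✓; |JQ| = 9.700 ✓; |JM| = 9.700 ✓; ∠(JM, MA) = 90.00° ✓; |MA| = 21.60 ✓; |VA| = 43.37 ✓.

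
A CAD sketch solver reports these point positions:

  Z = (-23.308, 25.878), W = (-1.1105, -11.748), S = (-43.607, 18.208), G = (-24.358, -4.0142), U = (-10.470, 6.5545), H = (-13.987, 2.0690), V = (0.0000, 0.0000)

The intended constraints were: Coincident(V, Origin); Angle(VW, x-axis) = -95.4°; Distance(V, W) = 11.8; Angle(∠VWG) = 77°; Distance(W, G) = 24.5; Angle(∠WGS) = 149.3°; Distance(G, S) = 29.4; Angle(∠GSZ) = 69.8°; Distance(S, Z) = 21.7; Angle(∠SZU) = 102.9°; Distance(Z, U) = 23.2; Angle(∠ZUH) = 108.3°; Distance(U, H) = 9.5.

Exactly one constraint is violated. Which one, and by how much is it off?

Distance(U, H) = 9.5 — off by 3.80.

V = (0.00, 0.00) ✓; VW at -95.40° ✓; |VW| = 11.80 ✓; ∠VWG = 77.00° ✓; |WG| = 24.50 ✓; ∠WGS = 149.3° ✓; |GS| = 29.40 ✓; ∠GSZ = 69.80° ✓; |SZ| = 21.70 ✓; ∠SZU = 102.9° ✓; |ZU| = 23.20 ✓; ∠ZUH = 108.3° ✓; |UH| = 5.700 ✗.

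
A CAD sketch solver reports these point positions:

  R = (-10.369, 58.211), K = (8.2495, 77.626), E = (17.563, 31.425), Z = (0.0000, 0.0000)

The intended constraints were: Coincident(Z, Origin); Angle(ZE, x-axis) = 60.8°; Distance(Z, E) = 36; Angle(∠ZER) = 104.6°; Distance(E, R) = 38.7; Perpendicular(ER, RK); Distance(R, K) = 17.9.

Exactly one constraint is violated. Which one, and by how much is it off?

Distance(R, K) = 17.9 — off by 9.00.

Z = (0.00, 0.00) ✓; ZE at 60.80° ✓; |ZE| = 36.00 ✓; ∠ZER = 104.6° ✓; |ER| = 38.70 ✓; ∠(ER, RK) = 90.00° ✓; |RK| = 26.90 ✗.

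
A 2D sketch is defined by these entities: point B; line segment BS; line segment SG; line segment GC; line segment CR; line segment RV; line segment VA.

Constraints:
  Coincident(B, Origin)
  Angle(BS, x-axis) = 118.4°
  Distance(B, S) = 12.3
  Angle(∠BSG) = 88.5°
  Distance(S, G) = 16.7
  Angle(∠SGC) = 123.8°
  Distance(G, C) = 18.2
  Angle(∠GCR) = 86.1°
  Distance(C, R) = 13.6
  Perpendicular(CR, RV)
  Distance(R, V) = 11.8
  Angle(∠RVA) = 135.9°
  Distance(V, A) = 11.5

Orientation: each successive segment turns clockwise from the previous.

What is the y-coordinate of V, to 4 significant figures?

4.550

B is at the origin; BS runs at 118.4° with length 12.3, so S = (-5.850, 10.82). ∠BSG = 88.5° gives SG at 26.90° from the x-axis; with |SG| = 16.7, G = (9.043, 18.38). ∠SGC = 123.8° gives GC at -29.30° from the x-axis; with |GC| = 18.2, C = (24.91, 9.469). ∠GCR = 86.1° gives CR at -123.2° from the x-axis; with |CR| = 13.6, R = (17.47, -1.911). The perpendicularity gives RV at right angles to CR, so RV runs at 146.8°; with |RV| = 11.8, V = (7.594, 4.550). So V.y = 4.550.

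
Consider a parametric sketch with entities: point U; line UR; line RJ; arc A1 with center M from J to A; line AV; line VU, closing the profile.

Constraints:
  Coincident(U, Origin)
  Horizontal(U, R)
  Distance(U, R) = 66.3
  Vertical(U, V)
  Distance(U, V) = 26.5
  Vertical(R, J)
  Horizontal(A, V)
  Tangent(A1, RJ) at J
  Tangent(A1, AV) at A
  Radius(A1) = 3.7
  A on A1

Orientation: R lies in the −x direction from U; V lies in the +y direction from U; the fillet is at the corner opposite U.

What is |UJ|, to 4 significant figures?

70.11

U is at the origin; U and R share the same y with |UR| = 66.3 and R on the −x side, so R = (-66.30, 0.000). UV is vertical with |UV| = 26.5 and V on the +y side, so V = (0.000, 26.50). The virtual corner opposite U is at (-66.30, 26.50). The tangent condition forces MJ to be normal to RJ and since A1 is tangent to AV there, MA ⟂ AV, with radius 3.7, so the center M sits 3.7 in from both sides at M = (-62.60, 22.80). That places the tangent points at J = (-66.30, 22.80) on RJ and A = (-62.60, 26.50) on AV. Then |UJ| = |J − U| = 70.11.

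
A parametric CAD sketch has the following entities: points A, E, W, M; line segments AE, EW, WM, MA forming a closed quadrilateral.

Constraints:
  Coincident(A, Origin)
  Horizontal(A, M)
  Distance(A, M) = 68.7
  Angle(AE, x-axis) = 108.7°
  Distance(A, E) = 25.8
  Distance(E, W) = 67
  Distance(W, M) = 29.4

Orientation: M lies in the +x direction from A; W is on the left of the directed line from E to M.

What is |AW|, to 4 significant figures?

64.83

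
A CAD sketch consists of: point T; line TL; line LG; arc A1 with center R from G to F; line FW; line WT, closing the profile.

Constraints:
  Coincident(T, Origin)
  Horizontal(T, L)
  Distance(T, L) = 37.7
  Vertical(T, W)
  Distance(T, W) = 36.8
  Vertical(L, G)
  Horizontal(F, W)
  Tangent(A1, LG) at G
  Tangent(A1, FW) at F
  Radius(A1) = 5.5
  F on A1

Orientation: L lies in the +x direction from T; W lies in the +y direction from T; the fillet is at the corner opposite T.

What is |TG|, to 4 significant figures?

49.00

The virtual corner opposite T is at (37.70, 36.80). The tangent condition forces RG to be normal to LG and tangency of A1 to FW means the radius RF is perpendicular to FW, with radius 5.5, so the center R sits 5.5 in from both sides at R = (32.20, 31.30). That places the tangent points at G = (37.70, 31.30) on LG and F = (32.20, 36.80) on FW. Then |TG| = |G − T| = 49.00.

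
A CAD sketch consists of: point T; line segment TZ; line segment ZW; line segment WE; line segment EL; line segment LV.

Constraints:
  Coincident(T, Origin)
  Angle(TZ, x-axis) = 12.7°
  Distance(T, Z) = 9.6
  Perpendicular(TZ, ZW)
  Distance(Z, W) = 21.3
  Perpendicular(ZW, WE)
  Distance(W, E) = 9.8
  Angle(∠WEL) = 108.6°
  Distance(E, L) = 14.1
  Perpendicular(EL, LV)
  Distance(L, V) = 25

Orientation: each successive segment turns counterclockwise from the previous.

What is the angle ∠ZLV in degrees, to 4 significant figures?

10.43°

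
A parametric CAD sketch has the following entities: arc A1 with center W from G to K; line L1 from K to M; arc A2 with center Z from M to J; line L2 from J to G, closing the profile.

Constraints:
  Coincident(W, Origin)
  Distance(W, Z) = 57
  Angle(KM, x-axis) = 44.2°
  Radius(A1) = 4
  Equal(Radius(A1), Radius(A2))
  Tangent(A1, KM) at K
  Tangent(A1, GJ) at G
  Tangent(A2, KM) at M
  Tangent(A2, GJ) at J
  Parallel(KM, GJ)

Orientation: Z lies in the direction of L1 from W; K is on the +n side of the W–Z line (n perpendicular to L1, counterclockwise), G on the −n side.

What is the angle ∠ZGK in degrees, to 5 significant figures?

85.986°

The slot axis is L1's direction at 44.2°, so u = (cos 44.2°, sin 44.2°) = (0.71691, 0.69717) and n = (−sin 44.2°, cos 44.2°) = (-0.69717, 0.71691). W is at the origin and Z lies 57.0 along u from W, so Z = 57.0·u = (40.864, 39.738). Tangency of A1 to both parallel lines with radius 4.0 puts K and G at W ± 4.0·n: K = (-2.7887, 2.8676), G = (2.7887, -2.8676). Then cos ∠ZGK = GZ·GK / (|GZ||GK|), giving 85.986°.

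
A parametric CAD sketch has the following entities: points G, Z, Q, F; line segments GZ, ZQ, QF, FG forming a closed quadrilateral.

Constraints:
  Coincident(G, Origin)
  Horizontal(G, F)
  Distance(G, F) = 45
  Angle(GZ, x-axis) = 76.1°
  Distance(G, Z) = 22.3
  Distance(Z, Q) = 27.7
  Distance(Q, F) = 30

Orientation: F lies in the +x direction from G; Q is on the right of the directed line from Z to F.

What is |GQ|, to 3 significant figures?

15.9

G is at the origin; G and F share the same y with |GF| = 45.0 and F in +x, so F = (45.0, 0). GZ runs at 76.1° with |GZ| = 22.3, so Z = (5.36, 21.6). Q is determined by |ZQ| = 27.7 and |QF| = 30.0 together: it lies at the intersection of circle(Z, 27.7) and circle(F, 30.0). With |ZF| = 45.2, the foot of the radical line on ZF is 21.1 from Z and the perpendicular offset is √(27.7² − 21.1²) = 17.9. Taking the right-of-ZF solution: Q = (15.3, -4.21).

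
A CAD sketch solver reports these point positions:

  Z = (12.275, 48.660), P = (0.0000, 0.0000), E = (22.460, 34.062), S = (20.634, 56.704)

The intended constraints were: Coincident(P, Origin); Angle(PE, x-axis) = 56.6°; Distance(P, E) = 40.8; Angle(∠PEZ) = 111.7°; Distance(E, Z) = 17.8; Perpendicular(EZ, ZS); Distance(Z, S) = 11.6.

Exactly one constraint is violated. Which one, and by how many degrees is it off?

Perpendicular(EZ, ZS) — off by 9.00°.

P = (0.00, 0.00) ✓; PE at 56.60° ✓; |PE| = 40.80 ✓; ∠PEZ = 111.7° ✓; |EZ| = 17.80 ✓; ∠(EZ, ZS) = 81.00° ✗; |ZS| = 11.60 ✓.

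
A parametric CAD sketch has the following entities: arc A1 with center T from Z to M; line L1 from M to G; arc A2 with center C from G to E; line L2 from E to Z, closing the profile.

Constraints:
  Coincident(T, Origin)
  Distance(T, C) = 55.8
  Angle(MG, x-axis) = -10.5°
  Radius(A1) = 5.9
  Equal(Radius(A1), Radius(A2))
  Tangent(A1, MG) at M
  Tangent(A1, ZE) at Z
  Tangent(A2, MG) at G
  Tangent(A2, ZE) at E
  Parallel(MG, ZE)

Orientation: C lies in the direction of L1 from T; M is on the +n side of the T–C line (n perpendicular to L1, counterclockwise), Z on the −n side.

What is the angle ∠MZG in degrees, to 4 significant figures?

78.06°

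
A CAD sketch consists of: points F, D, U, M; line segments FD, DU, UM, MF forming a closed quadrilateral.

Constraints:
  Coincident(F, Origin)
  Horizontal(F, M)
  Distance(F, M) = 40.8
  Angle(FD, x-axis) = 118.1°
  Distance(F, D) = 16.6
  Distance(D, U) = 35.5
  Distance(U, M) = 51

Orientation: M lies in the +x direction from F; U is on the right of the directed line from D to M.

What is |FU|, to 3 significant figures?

21.6

Checks: |DU| = 35.50 ✓; |UM| = 51.00 ✓.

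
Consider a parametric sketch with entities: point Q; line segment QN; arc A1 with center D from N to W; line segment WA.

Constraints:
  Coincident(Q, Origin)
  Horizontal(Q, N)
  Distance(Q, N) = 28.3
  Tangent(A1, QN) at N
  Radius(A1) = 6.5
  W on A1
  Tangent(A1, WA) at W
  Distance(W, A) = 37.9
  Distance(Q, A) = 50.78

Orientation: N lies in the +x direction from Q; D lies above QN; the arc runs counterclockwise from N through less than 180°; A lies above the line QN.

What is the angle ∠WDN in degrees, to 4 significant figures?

106.1°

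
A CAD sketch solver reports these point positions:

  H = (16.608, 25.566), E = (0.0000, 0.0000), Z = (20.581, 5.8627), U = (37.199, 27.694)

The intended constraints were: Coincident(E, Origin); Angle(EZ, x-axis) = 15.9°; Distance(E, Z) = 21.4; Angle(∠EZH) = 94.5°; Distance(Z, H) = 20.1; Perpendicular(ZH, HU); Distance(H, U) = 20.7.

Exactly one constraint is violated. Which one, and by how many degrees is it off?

Perpendicular(ZH, HU) — off by 5.50°.

E = (0.00, 0.00) ✓; EZ at 15.90° ✓; |EZ| = 21.40 ✓; ∠EZH = 94.50° ✓; |ZH| = 20.10 ✓; ∠(ZH, HU) = 95.50° ✗; |HU| = 20.70 ✓.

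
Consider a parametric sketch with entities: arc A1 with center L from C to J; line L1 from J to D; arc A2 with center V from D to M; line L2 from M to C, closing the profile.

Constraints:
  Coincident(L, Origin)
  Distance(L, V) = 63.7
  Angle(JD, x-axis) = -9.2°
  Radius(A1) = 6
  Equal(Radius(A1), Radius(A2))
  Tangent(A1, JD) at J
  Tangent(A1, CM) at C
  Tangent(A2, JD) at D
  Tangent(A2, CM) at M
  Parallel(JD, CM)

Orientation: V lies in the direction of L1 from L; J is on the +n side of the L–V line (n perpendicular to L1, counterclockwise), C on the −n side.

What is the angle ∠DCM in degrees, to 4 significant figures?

10.67°

The slot axis is L1's direction at -9.2°, so u = (cos -9.2°, sin -9.2°) = (0.9871, -0.1599) and n = (−sin -9.2°, cos -9.2°) = (0.1599, 0.9871). L is at the origin and V lies 63.7 along u from L, so V = 63.7·u = (62.88, -10.18). Tangency of A1 to both parallel lines with radius 6.0 puts J and C at L ± 6.0·n: J = (0.9593, 5.923), C = (-0.9593, -5.923). Equal radii place D and M the same way about V: D = V + 6.0·n = (63.84, -4.262), M = V − 6.0·n = (61.92, -16.11). Then cos ∠DCM = CD·CM / (|CD||CM|), giving 10.67°.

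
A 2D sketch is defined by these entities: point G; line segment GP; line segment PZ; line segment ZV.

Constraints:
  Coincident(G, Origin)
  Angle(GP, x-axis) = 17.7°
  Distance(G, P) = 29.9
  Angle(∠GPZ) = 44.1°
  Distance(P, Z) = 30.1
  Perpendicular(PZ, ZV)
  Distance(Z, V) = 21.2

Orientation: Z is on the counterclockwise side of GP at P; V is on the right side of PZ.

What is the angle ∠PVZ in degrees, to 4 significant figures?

54.84°

G is at the origin; GP runs at 17.7° with length 29.9, so P = 29.9·(cos 17.7°, sin 17.7°) = (28.48, 9.091). ∠GPZ = 44.1°, so PZ runs at 17.7° + (180° − 44.1°) = 153.6° from the x-axis; with |PZ| = 30.1, Z = P + 30.1·(cos 153.6°, sin 153.6°) = (1.524, 22.47). PZ is perpendicular to ZV; with |ZV| = 21.2 on the right of PZ, V = Z + 21.2·(0.4446, 0.8957) = (10.95, 41.46). Then cos ∠PVZ = VP·VZ / (|VP||VZ|), giving 54.84°.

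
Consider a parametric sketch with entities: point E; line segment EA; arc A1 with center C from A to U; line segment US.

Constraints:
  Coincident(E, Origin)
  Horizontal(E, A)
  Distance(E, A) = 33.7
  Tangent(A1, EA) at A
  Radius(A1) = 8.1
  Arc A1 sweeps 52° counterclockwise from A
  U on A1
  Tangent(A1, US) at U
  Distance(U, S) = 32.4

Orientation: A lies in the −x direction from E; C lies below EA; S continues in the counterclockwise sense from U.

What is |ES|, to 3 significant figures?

66.5

On A1, A sits at bearing 90° from C; a 52° counterclockwise sweep puts U at bearing 142°, so U = C + 8.1·(cos 142°, sin 142°) = (-40.1, -3.11). Since A1 is tangent to US there, CU ⟂ US, so US runs along (−sin 142°, cos 142°); with |US| = 32.4, S = (-60.0, -28.6). Then |ES| = |S − E| = 66.5.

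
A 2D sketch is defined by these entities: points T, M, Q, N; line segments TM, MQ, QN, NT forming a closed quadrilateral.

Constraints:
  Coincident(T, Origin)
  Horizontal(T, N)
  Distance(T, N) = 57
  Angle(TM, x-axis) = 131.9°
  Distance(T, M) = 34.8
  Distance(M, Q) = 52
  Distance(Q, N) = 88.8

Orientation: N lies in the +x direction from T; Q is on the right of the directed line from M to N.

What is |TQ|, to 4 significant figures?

38.09

Checks: |MQ| = 52.00 ✓; |QN| = 88.80 ✓.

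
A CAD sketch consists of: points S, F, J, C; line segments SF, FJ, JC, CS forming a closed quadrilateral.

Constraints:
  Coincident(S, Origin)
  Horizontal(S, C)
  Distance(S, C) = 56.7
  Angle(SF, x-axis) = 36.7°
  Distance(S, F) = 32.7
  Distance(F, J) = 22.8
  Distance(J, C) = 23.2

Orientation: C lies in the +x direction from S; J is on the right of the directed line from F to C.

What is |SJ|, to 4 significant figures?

33.65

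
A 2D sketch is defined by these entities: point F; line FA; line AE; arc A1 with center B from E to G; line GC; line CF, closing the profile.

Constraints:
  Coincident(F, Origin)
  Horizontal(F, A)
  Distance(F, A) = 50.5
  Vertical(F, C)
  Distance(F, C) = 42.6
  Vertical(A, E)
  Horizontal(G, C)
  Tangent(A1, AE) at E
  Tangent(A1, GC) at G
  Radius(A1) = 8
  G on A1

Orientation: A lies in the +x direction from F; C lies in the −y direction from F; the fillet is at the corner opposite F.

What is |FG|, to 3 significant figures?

60.2

F is at the origin; FA is horizontal with |FA| = 50.5 and A on the +x side, so A = (50.5, 0.00). F and C share the same x with |FC| = 42.6 and C on the −y side, so C = (0.00, -42.6). The virtual corner opposite F is at (50.5, -42.6). A1 meets AE tangentially, so BE is at right angles to AE and the tangent condition forces BG to be normal to GC, with radius 8.0, so the center B sits 8.0 in from both sides at B = (42.5, -34.6). That places the tangent points at E = (50.5, -34.6) on AE and G = (42.5, -42.6) on GC. Then |FG| = |G − F| = 60.2.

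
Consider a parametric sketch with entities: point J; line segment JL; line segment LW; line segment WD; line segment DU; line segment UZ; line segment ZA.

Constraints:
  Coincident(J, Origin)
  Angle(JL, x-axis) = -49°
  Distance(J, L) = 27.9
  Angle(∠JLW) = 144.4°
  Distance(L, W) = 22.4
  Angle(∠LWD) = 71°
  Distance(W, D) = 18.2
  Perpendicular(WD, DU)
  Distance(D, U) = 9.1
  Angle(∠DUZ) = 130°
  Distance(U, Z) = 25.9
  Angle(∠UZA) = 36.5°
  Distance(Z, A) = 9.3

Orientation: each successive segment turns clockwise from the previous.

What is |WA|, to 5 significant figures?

16.714

J is at the origin; JL runs at -49.0° with length 27.9, so L = (18.304, -21.056). ∠JLW = 144.4° gives LW at -84.600° from the x-axis; with |LW| = 22.4, W = (20.412, -43.357). ∠LWD = 71.0° gives WD at 166.40° from the x-axis; with |WD| = 18.2, D = (2.7224, -39.077). WD ⟂ DU, so DU runs at 76.400°; with |DU| = 9.1, U = (4.8622, -30.233). ∠DUZ = 130.0° gives UZ at 26.400° from the x-axis; with |UZ| = 25.9, Z = (28.061, -18.717). ∠UZA = 36.5° gives ZA at -117.10° from the x-axis; with |ZA| = 9.3, A = (23.825, -26.995). Then |WA| = |A − W| = 16.714.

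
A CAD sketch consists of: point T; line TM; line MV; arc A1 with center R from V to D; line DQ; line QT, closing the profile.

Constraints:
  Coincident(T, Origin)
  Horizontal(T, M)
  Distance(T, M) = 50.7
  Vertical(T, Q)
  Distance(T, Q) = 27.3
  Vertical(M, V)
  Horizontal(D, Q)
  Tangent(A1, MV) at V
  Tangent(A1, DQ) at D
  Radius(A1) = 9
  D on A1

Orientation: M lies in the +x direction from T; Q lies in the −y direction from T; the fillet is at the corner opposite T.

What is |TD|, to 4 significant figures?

49.84

T is at the origin; T and M share the same y with |TM| = 50.7 and M on the +x side, so M = (50.70, 0.000). T and Q share the same x with |TQ| = 27.3 and Q on the −y side, so Q = (0.000, -27.30). The virtual corner opposite T is at (50.70, -27.30). The tangent condition forces RV to be normal to MV and the tangent condition forces RD to be normal to DQ, with radius 9.0, so the center R sits 9.0 in from both sides at R = (41.70, -18.30). That places the tangent points at V = (50.70, -18.30) on MV and D = (41.70, -27.30) on DQ. Then |TD| = |D − T| = 49.84.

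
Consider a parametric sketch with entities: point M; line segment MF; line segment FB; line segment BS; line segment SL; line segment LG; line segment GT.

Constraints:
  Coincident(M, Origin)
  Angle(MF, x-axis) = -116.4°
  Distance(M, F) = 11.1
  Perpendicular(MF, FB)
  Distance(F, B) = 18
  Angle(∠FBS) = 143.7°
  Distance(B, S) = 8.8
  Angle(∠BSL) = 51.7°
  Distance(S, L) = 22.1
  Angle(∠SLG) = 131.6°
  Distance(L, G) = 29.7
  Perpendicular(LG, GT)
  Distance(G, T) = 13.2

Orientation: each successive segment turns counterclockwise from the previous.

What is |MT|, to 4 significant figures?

30.62

M is at the origin; MF runs at -116.4° with length 11.1, so F = (-4.935, -9.942). MF is perpendicular to FB, so FB runs at -26.40°; with |FB| = 18.0, B = (11.19, -17.95). ∠FBS = 143.7° gives BS at 9.900° from the x-axis; with |BS| = 8.8, S = (19.86, -16.43). ∠BSL = 51.7° gives SL at 138.2° from the x-axis; with |SL| = 22.1, L = (3.381, -1.702). ∠SLG = 131.6° gives LG at -173.4° from the x-axis; with |LG| = 29.7, G = (-26.12, -5.116). The perpendicularity gives GT at right angles to LG, so GT runs at -83.40°; with |GT| = 13.2, T = (-24.60, -18.23). Then |MT| = |T − M| = 30.62.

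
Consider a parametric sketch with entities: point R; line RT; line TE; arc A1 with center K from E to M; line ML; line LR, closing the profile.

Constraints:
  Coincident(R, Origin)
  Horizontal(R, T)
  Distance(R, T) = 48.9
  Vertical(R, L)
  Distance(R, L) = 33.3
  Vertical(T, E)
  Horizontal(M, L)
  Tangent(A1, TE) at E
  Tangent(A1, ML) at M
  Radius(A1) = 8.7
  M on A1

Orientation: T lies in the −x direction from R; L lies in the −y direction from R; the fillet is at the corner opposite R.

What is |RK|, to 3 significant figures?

47.1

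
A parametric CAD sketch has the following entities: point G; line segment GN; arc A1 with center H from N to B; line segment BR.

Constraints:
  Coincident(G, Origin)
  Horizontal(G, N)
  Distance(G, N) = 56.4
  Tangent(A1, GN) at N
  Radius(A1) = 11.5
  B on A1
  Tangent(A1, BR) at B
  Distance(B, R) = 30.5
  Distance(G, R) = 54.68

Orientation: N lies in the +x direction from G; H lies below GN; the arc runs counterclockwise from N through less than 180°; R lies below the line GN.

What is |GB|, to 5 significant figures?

46.063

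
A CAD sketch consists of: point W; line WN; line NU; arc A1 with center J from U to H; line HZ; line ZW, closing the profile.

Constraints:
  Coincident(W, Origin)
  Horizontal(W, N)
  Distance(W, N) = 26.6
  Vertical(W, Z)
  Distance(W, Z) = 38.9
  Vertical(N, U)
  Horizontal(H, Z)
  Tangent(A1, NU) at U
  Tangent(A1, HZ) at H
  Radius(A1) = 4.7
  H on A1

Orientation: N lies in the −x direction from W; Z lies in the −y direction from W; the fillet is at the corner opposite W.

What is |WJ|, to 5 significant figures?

40.611

WZ is vertical with |WZ| = 38.9 and Z on the −y side, so Z = (0.0000, -38.900). The virtual corner opposite W is at (-26.600, -38.900). A1 meets NU tangentially, so JU is at right angles to NU and the tangent condition forces JH to be normal to HZ, with radius 4.7, so the center J sits 4.7 in from both sides at J = (-21.900, -34.200). Then |WJ| = |J − W| = 40.611.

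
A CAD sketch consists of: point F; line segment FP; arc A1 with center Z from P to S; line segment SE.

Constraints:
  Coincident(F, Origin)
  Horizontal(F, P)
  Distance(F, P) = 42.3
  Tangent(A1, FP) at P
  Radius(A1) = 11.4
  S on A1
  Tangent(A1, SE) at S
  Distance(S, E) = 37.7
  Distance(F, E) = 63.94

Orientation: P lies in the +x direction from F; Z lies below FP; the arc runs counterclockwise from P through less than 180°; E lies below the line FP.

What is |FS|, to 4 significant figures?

34.06

F is at the origin; FP is horizontal with |FP| = 42.3 and P on the +x side, so P = (42.30, 0.000). Since A1 is tangent to FP there, ZP ⟂ FP, so Z = P + (0, -11.4) = (42.30, -11.40). Since ZS ⟂ SE (tangency), |ZE| = √(11.4² + 37.7²) = 39.39 regardless of where S sits on A1. So E lies on both circle(F, 63.94) and circle(Z, 39.39); the below-FP intersection is E = (39.02, -50.65). S is the foot of the tangent from E: S = (31.15, -13.78).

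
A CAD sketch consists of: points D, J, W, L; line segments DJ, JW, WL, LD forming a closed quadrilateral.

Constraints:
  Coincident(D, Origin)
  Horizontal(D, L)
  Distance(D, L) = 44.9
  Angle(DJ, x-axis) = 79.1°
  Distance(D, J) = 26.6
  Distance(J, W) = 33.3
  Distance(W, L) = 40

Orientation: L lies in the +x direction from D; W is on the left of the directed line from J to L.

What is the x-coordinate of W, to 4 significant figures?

35.76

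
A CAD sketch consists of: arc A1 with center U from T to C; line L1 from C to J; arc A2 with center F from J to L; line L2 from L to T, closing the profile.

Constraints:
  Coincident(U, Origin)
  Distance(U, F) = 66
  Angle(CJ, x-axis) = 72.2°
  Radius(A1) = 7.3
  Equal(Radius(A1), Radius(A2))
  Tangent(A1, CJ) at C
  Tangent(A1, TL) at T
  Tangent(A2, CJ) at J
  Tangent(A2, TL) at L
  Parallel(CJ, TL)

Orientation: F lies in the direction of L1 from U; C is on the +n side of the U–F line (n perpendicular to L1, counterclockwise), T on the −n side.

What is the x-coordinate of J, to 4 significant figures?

13.23

Tangency of A1 to both parallel lines with radius 7.3 puts C and T at U ± 7.3·n: C = (-6.951, 2.232), T = (6.951, -2.232). Equal radii place J and L the same way about F: J = F + 7.3·n = (13.23, 65.07), L = F − 7.3·n = (27.13, 60.61). So J.x = 13.23.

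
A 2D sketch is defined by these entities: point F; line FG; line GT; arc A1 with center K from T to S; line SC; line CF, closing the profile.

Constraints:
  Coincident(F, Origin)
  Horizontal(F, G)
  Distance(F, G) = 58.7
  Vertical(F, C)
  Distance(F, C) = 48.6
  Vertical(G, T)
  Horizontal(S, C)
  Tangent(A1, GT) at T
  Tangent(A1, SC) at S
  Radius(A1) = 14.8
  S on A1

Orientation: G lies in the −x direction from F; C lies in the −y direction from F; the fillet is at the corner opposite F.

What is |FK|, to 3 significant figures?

55.4

F is at the origin; FG is horizontal with |FG| = 58.7 and G on the −x side, so G = (-58.7, 0.00). FC is vertical with |FC| = 48.6 and C on the −y side, so C = (0.00, -48.6). The virtual corner opposite F is at (-58.7, -48.6). The tangent condition forces KT to be normal to GT and since A1 is tangent to SC there, KS ⟂ SC, with radius 14.8, so the center K sits 14.8 in from both sides at K = (-43.9, -33.8). Then |FK| = |K − F| = 55.4.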